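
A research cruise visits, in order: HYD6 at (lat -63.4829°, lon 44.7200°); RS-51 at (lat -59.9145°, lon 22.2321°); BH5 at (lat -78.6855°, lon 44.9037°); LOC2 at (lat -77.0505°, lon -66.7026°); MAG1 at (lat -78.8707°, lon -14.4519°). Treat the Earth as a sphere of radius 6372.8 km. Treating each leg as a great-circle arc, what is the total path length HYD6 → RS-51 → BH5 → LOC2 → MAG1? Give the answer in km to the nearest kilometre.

6892 km

HYD6→RS-51: c = 0.195025 rad, d = 1242.86 km
RS-51→BH5: c = 0.350467 rad, d = 2233.45 km
BH5→LOC2: c = 0.349810 rad, d = 2229.27 km
LOC2→MAG1: c = 0.186164 rad, d = 1186.39 km
Total = 1242.86 + 2233.45 + 2229.27 + 1186.39 = 6891.96 km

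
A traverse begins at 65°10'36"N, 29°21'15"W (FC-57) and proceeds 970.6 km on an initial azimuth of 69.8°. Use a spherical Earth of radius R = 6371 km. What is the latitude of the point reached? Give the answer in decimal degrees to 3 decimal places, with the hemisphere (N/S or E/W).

66.794°N

FC-57: φ = +65.17667°, λ = -29.35417°
δ = d/R = 970.6/6371 = 0.152347 rad
φ₂ = arcsin(sin φ₁ cos δ + cos φ₁ sin δ cos θ)
   = arcsin(0.90761·0.98842 + 0.41982·0.15176·0.34530) = 66.79396°
λ₂ = λ₁ + atan2(sin θ sin δ cos φ₁, cos δ − sin φ₁ sin φ₂) = -8.16514°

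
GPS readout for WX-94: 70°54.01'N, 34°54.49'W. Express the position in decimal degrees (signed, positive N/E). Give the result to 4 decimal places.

lat: 70.9002° N → +70.9002°
lon: 34.9082° W → -34.9082°

+70.9002°, -34.9082°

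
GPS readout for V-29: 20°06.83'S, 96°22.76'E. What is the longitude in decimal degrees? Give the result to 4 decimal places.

96.3793°E

96° + 22.76′/60 = 96 + 0.37933 = 96.3793°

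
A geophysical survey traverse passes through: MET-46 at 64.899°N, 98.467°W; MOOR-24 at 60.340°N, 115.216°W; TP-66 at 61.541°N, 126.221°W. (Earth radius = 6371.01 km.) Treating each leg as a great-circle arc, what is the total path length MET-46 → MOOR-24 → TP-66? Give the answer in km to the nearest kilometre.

1599 km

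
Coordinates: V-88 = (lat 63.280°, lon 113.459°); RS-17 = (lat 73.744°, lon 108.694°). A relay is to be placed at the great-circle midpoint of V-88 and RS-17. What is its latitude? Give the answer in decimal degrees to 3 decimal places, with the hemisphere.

68.528°N

Bx = cos φ₂ cos Δλ = 0.278962,  By = cos φ₂ sin Δλ = -0.023253
φₘ = atan2(sin φ₁ + sin φ₂, √((cos φ₁ + Bx)² + By²)) = 68.52797°
λₘ = λ₁ + atan2(By, cos φ₁ + Bx) = 111.63099°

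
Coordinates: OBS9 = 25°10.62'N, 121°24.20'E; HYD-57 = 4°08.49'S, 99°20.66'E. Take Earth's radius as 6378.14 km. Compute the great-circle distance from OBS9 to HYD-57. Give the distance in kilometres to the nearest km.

4042 km

OBS9: φ = +25.17700°, λ = +121.40333°
HYD-57: φ = -4.14150°, λ = +99.34433°
Δφ = -29.3185°,  Δλ = -22.0590°
a = sin²(Δφ/2) + cos φ₁ cos φ₂ sin²(Δλ/2) = 0.097082
c = 2·arcsin(√a) = 0.633710 rad = 36.3089°
d = R·c = 6378.14 × 0.633710 = 4041.9 km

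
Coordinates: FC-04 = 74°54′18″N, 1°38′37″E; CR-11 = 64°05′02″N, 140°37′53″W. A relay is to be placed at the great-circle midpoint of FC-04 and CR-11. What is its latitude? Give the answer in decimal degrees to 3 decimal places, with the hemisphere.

81.441°N

FC-04: φ = +74.90500°, λ = +1.64361°
CR-11: φ = +64.08389°, λ = -140.63139°
Bx = cos φ₂ cos Δλ = -0.345691,  By = cos φ₂ sin Δλ = -0.267422
φₘ = atan2(sin φ₁ + sin φ₂, √((cos φ₁ + Bx)² + By²)) = 81.44075°
λₘ = λ₁ + atan2(By, cos φ₁ + Bx) = -106.04199°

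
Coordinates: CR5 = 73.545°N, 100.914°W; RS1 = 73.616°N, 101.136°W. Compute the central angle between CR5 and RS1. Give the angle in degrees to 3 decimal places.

Δφ = 0.0710°,  Δλ = -0.2220°
a = sin²(Δφ/2) + cos φ₁ cos φ₂ sin²(Δλ/2) = 0.000001
c = 2·arcsin(√a) = 0.001654 rad = 0.0948°

0.095°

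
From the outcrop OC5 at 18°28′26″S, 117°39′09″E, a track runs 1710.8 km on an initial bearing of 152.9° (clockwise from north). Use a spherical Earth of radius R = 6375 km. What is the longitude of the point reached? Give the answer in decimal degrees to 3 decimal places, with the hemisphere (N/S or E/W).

125.838°E

OC5: φ = -18.47389°, λ = +117.65250°
δ = d/R = 1710.8/6375 = 0.268361 rad
φ₂ = arcsin(sin φ₁ cos δ + cos φ₁ sin δ cos θ)
   = arcsin(-0.31687·0.96421 + 0.94847·0.26515·-0.89021) = -31.96546°
λ₂ = λ₁ + atan2(sin θ sin δ cos φ₁, cos δ − sin φ₁ sin φ₂) = 125.83794°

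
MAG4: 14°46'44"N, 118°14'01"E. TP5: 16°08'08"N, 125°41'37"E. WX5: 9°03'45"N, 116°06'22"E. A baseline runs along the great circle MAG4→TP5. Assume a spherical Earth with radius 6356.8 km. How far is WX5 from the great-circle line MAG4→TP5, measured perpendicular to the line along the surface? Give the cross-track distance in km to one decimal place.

572.7 km

MAG4: φ = +14.77889°, λ = +118.23361°
TP5: φ = +16.13556°, λ = +125.69361°
WX5: φ = +9.06250°, λ = +116.10611°
δ₁₃ = central angle MAG4→WX5 = 0.106173 rad  (haversine)
θ₁₃ = bearing MAG4→WX5 = 200.239°,  θ₁₂ = bearing MAG4→TP5 = 78.334°
dₓₜ = R·arcsin(sin δ₁₃ · sin(θ₁₃ − θ₁₂)) = 6356.8·arcsin(0.10597·sin(121.904°)) = 572.659 km
|dₓₜ| = 572.659 km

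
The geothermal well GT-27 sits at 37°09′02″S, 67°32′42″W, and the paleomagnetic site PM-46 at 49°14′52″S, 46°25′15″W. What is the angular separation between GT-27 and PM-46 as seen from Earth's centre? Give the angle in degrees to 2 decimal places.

19.47°

GT-27: φ = -37.15056°, λ = -67.54500°
PM-46: φ = -49.24778°, λ = -46.42083°
Δφ = -12.0972°,  Δλ = 21.1242°
a = sin²(Δφ/2) + cos φ₁ cos φ₂ sin²(Δλ/2) = 0.028585
c = 2·arcsin(√a) = 0.339775 rad = 19.4677°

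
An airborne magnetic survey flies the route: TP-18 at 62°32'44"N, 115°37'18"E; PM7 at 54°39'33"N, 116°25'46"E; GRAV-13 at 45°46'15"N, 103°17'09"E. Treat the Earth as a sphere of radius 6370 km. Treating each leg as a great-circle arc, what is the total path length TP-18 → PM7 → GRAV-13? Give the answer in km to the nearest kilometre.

TP-18: φ = +62.54556°, λ = +115.62167°
PM7: φ = +54.65917°, λ = +116.42944°
GRAV-13: φ = +45.77083°, λ = +103.28583°
TP-18→PM7: c = 0.137836 rad, d = 878.02 km
PM7→GRAV-13: c = 0.212904 rad, d = 1356.20 km
Total = 878.02 + 1356.20 = 2234.21 km

2234 km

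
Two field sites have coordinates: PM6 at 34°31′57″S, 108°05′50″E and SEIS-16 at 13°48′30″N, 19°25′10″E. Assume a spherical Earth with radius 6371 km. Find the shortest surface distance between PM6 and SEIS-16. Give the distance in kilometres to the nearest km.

PM6: φ = -34.53250°, λ = +108.09722°
SEIS-16: φ = +13.80833°, λ = +19.41944°
Δφ = 48.3408°,  Δλ = -88.6778°
a = sin²(Δφ/2) + cos φ₁ cos φ₂ sin²(Δλ/2) = 0.558419
c = 2·arcsin(√a) = 1.687902 rad = 96.7097°
d = R·c = 6371 × 1.687902 = 10753.6 km

10754 km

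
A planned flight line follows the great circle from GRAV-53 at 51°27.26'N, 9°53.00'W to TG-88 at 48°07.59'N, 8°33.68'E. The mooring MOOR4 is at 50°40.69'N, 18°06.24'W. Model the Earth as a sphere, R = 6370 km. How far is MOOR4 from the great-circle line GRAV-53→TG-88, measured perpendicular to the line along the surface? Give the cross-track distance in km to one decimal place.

137.7 km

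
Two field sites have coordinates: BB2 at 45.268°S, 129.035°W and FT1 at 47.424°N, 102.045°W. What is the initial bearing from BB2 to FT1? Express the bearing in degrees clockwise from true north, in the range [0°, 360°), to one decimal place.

18.0°

Δλ = 26.9900°
y = sin Δλ · cos φ₂ = 0.307050
x = cos φ₁ sin φ₂ − sin φ₁ cos φ₂ cos Δλ = 0.946548
θ = atan2(y, x) = 17.9725° → 17.9725° (mod 360°)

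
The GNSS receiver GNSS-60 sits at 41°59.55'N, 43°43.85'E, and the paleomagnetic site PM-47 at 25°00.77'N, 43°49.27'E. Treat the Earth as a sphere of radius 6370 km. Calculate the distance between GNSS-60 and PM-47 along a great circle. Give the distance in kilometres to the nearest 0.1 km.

GNSS-60: φ = +41.99250°, λ = +43.73083°
PM-47: φ = +25.01283°, λ = +43.82117°
Δφ = -16.9797°,  Δλ = 0.0903°
a = sin²(Δφ/2) + cos φ₁ cos φ₂ sin²(Δλ/2) = 0.021796
c = 2·arcsin(√a) = 0.296354 rad = 16.9798°
d = R·c = 6370 × 0.296354 = 1887.8 km

1887.8 km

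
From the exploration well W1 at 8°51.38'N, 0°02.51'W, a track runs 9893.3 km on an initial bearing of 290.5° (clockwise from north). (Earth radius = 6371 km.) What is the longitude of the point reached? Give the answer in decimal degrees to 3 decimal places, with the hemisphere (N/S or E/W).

W1: φ = +8.85633°, λ = -0.04183°
δ = d/R = 9893.3/6371 = 1.552865 rad
φ₂ = arcsin(sin φ₁ cos δ + cos φ₁ sin δ cos θ)
   = arcsin(0.15396·0.01793 + 0.98808·0.99984·0.35021) = 20.41008°
λ₂ = λ₁ + atan2(sin θ sin δ cos φ₁, cos δ − sin φ₁ sin φ₂) = -92.25489°

92.255°W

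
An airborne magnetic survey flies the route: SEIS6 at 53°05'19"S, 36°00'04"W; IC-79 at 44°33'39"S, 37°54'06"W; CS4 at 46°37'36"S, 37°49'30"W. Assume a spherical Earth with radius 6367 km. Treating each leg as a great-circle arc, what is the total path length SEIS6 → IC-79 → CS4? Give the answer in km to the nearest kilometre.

SEIS6: φ = -53.08861°, λ = -36.00111°
IC-79: φ = -44.56083°, λ = -37.90167°
CS4: φ = -46.62667°, λ = -37.82500°
SEIS6→IC-79: c = 0.150417 rad, d = 957.70 km
IC-79→CS4: c = 0.036068 rad, d = 229.64 km
Total = 957.70 + 229.64 = 1187.35 km

1187 km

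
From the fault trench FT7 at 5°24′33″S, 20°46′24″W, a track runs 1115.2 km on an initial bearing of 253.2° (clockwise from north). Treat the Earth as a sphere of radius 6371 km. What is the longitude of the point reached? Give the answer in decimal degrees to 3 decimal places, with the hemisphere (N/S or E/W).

30.471°W

FT7: φ = -5.40917°, λ = -20.77333°
δ = d/R = 1115.2/6371 = 0.175043 rad
φ₂ = arcsin(sin φ₁ cos δ + cos φ₁ sin δ cos θ)
   = arcsin(-0.09427·0.98472 + 0.99555·0.17415·-0.28903) = -8.21789°
λ₂ = λ₁ + atan2(sin θ sin δ cos φ₁, cos δ − sin φ₁ sin φ₂) = -30.47090°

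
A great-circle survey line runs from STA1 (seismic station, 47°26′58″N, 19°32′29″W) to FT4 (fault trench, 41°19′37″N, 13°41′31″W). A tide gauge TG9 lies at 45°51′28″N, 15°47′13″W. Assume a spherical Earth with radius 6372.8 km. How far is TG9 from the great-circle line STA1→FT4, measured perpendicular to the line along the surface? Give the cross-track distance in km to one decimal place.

STA1: φ = +47.44944°, λ = -19.54139°
FT4: φ = +41.32694°, λ = -13.69194°
TG9: φ = +45.85778°, λ = -15.78694°
δ₁₃ = central angle STA1→TG9 = 0.052857 rad  (haversine)
θ₁₃ = bearing STA1→TG9 = 120.325°,  θ₁₂ = bearing STA1→FT4 = 143.591°
dₓₜ = R·arcsin(sin δ₁₃ · sin(θ₁₃ − θ₁₂)) = 6372.8·arcsin(0.05283·sin(-23.266°)) = -133.003 km
|dₓₜ| = 133.003 km

133.0 km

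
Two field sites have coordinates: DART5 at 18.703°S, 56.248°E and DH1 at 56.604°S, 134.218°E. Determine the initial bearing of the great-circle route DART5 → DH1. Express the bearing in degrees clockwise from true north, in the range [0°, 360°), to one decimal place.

144.5°

Δλ = 77.9700°
y = sin Δλ · cos φ₂ = 0.538334
x = cos φ₁ sin φ₂ − sin φ₁ cos φ₂ cos Δλ = -0.754012
θ = atan2(y, x) = 144.4747° → 144.4747° (mod 360°)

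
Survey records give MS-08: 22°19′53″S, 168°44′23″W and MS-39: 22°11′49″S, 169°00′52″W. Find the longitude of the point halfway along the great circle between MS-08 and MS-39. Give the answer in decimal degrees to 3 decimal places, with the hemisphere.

MS-08: φ = -22.33139°, λ = -168.73972°
MS-39: φ = -22.19694°, λ = -169.01444°
Bx = cos φ₂ cos Δλ = 0.925880,  By = cos φ₂ sin Δλ = -0.004439
φₘ = atan2(sin φ₁ + sin φ₂, √((cos φ₁ + Bx)² + By²)) = -22.26422°
λₘ = λ₁ + atan2(By, cos φ₁ + Bx) = -168.87715°

168.877°W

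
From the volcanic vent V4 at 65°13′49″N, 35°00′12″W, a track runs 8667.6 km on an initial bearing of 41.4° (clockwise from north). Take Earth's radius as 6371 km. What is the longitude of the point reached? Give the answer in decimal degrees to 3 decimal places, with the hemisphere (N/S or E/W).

V4: φ = +65.23028°, λ = -35.00333°
δ = d/R = 8667.6/6371 = 1.360477 rad
φ₂ = arcsin(sin φ₁ cos δ + cos φ₁ sin δ cos θ)
   = arcsin(0.90800·0.20877 + 0.41897·0.97796·0.75011) = 29.79613°
λ₂ = λ₁ + atan2(sin θ sin δ cos φ₁, cos δ − sin φ₁ sin φ₂) = 96.81488°

96.815°E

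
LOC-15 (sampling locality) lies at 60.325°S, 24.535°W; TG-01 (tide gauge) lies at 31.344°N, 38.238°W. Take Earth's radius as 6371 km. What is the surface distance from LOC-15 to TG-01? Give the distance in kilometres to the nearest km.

10270 km

Δφ = 91.6690°,  Δλ = -13.7030°
a = sin²(Δφ/2) + cos φ₁ cos φ₂ sin²(Δλ/2) = 0.520580
c = 2·arcsin(√a) = 1.611968 rad = 92.3590°
d = R·c = 6371 × 1.611968 = 10269.9 km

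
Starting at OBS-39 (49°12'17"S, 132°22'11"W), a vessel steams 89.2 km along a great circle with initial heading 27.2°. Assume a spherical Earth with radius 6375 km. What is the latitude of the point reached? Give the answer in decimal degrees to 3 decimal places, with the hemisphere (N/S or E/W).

48.490°S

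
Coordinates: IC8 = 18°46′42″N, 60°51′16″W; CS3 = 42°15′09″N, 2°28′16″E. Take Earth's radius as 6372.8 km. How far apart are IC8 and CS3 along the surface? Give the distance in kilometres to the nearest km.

IC8: φ = +18.77833°, λ = -60.85444°
CS3: φ = +42.25250°, λ = +2.47111°
Δφ = 23.4742°,  Δλ = 63.3256°
a = sin²(Δφ/2) + cos φ₁ cos φ₂ sin²(Δλ/2) = 0.234475
c = 2·arcsin(√a) = 1.010958 rad = 57.9236°
d = R·c = 6372.8 × 1.010958 = 6442.6 km

6443 km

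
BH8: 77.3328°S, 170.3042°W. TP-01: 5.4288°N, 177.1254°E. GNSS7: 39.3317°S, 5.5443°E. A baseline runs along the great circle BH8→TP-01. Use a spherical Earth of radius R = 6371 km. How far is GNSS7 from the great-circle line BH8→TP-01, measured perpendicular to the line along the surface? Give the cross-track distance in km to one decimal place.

δ₁₃ = central angle BH8→GNSS7 = 1.104915 rad  (haversine)
θ₁₃ = bearing BH8→GNSS7 = 176.407°,  θ₁₂ = bearing BH8→TP-01 = 347.393°
dₓₜ = R·arcsin(sin δ₁₃ · sin(θ₁₃ − θ₁₂)) = 6371·arcsin(0.89343·sin(-170.987°)) = -894.687 km
|dₓₜ| = 894.687 km

894.7 km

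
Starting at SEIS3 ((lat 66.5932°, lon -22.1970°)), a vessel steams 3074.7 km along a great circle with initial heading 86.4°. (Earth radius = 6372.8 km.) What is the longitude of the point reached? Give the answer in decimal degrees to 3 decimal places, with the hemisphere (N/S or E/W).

δ = d/R = 3074.7/6372.8 = 0.482472 rad
φ₂ = arcsin(sin φ₁ cos δ + cos φ₁ sin δ cos θ)
   = arcsin(0.91771·0.88585 + 0.39726·0.46397·0.06279) = 55.54035°
λ₂ = λ₁ + atan2(sin θ sin δ cos φ₁, cos δ − sin φ₁ sin φ₂) = 32.72504°

32.725°E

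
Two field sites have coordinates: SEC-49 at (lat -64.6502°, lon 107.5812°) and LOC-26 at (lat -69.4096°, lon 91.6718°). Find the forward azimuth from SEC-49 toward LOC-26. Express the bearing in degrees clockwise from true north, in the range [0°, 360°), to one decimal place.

225.4°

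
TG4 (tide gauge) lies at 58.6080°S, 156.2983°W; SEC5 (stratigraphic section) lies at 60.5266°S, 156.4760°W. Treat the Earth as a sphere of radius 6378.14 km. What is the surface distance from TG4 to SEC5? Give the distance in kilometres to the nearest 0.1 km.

Δφ = -1.9186°,  Δλ = -0.1777°
a = sin²(Δφ/2) + cos φ₁ cos φ₂ sin²(Δλ/2) = 0.000281
c = 2·arcsin(√a) = 0.033523 rad = 1.9207°
d = R·c = 6378.14 × 0.033523 = 213.8 km

213.8 km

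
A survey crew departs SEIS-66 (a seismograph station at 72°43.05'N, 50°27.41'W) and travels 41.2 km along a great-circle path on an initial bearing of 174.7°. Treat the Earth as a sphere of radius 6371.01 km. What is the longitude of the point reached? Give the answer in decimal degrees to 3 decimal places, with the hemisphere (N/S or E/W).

50.344°W

SEIS-66: φ = +72.71750°, λ = -50.45683°
δ = d/R = 41.2/6371.01 = 0.006467 rad
φ₂ = arcsin(sin φ₁ cos δ + cos φ₁ sin δ cos θ)
   = arcsin(0.95485·0.99998 + 0.29708·0.00647·-0.99572) = 72.34853°
λ₂ = λ₁ + atan2(sin θ sin δ cos φ₁, cos δ − sin φ₁ sin φ₂) = -50.34396°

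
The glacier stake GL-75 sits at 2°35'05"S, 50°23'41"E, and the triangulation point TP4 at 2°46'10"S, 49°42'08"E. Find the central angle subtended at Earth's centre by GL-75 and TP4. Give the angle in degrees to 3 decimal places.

GL-75: φ = -2.58472°, λ = +50.39472°
TP4: φ = -2.76944°, λ = +49.70222°
Δφ = -0.1847°,  Δλ = -0.6925°
a = sin²(Δφ/2) + cos φ₁ cos φ₂ sin²(Δλ/2) = 0.000039
c = 2·arcsin(√a) = 0.012496 rad = 0.7160°

0.716°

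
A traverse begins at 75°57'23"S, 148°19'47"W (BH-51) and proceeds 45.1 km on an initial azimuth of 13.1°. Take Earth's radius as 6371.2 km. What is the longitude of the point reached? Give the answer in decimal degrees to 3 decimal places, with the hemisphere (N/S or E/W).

147.961°W

BH-51: φ = -75.95639°, λ = -148.32972°
δ = d/R = 45.1/6371.2 = 0.007079 rad
φ₂ = arcsin(sin φ₁ cos δ + cos φ₁ sin δ cos θ)
   = arcsin(-0.97011·0.99997 + 0.24266·0.00708·0.97398) = -75.56108°
λ₂ = λ₁ + atan2(sin θ sin δ cos φ₁, cos δ − sin φ₁ sin φ₂) = -147.96106°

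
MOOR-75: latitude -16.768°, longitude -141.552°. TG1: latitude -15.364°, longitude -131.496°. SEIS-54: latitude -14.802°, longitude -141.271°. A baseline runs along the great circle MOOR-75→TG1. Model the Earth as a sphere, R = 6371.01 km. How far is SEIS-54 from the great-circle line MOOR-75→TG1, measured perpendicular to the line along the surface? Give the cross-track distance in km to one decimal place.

213.4 km

δ₁₃ = central angle MOOR-75→SEIS-54 = 0.034636 rad  (haversine)
θ₁₃ = bearing MOOR-75→SEIS-54 = 7.870°,  θ₁₂ = bearing MOOR-75→TG1 = 83.149°
dₓₜ = R·arcsin(sin δ₁₃ · sin(θ₁₃ − θ₁₂)) = 6371.01·arcsin(0.03463·sin(-75.279°)) = -213.421 km
|dₓₜ| = 213.421 km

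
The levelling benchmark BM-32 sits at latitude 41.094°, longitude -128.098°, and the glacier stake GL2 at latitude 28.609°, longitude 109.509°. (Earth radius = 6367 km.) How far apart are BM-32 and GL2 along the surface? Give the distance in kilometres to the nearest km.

10254 km

Δφ = -12.4850°,  Δλ = -122.3930°
a = sin²(Δφ/2) + cos φ₁ cos φ₂ sin²(Δλ/2) = 0.519856
c = 2·arcsin(√a) = 1.610519 rad = 92.2759°
d = R·c = 6367 × 1.610519 = 10254.2 km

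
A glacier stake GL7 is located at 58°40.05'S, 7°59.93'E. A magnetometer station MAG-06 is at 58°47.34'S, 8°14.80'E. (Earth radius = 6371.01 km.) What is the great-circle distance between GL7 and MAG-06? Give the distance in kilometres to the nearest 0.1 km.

19.7 km

GL7: φ = -58.66750°, λ = +7.99883°
MAG-06: φ = -58.78900°, λ = +8.24667°
Δφ = -0.1215°,  Δλ = 0.2478°
a = sin²(Δφ/2) + cos φ₁ cos φ₂ sin²(Δλ/2) = 0.000002
c = 2·arcsin(√a) = 0.003088 rad = 0.1770°
d = R·c = 6371.01 × 0.003088 = 19.7 km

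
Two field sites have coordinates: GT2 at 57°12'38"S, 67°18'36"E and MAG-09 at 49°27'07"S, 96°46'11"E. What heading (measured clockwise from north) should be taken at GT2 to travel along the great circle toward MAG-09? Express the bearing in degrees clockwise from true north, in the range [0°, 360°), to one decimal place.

GT2: φ = -57.21056°, λ = +67.31000°
MAG-09: φ = -49.45194°, λ = +96.76972°
Δλ = 29.4597°
y = sin Δλ · cos φ₂ = 0.319720
x = cos φ₁ sin φ₂ − sin φ₁ cos φ₂ cos Δλ = 0.064338
θ = atan2(y, x) = 78.6222° → 78.6222° (mod 360°)

78.6°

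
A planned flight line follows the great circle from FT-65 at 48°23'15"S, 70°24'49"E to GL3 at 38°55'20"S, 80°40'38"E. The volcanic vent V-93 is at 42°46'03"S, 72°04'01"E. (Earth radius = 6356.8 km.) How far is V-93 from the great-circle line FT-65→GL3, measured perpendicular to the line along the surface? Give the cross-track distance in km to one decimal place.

313.5 km

FT-65: φ = -48.38750°, λ = +70.41361°
GL3: φ = -38.92222°, λ = +80.67722°
V-93: φ = -42.76750°, λ = +72.06694°
δ₁₃ = central angle FT-65→V-93 = 0.100139 rad  (haversine)
θ₁₃ = bearing FT-65→V-93 = 12.232°,  θ₁₂ = bearing FT-65→GL3 = 41.781°
dₓₜ = R·arcsin(sin δ₁₃ · sin(θ₁₃ − θ₁₂)) = 6356.8·arcsin(0.09997·sin(-29.549°)) = -313.538 km
|dₓₜ| = 313.538 km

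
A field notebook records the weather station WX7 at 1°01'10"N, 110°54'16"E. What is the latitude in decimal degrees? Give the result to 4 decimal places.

1° + 1′/60 + 10″/3600 = 1 + 0.01667 + 0.00278 = 1.0194°

1.0194°N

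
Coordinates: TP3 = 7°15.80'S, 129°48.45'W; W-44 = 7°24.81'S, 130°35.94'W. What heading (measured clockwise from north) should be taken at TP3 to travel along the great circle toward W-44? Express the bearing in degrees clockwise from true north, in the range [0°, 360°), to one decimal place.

259.1°

TP3: φ = -7.26333°, λ = -129.80750°
W-44: φ = -7.41350°, λ = -130.59900°
Δλ = -0.7915°
y = sin Δλ · cos φ₂ = -0.013698
x = cos φ₁ sin φ₂ − sin φ₁ cos φ₂ cos Δλ = -0.002633
θ = atan2(y, x) = -100.8797° → 259.1203° (mod 360°)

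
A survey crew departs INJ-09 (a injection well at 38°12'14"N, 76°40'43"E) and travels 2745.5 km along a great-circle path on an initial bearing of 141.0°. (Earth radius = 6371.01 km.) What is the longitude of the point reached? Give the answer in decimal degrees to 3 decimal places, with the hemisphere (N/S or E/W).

INJ-09: φ = +38.20389°, λ = +76.67861°
δ = d/R = 2745.5/6371.01 = 0.430936 rad
φ₂ = arcsin(sin φ₁ cos δ + cos φ₁ sin δ cos θ)
   = arcsin(0.61846·0.90858 + 0.78581·0.41772·-0.77715) = 17.86764°
λ₂ = λ₁ + atan2(sin θ sin δ cos φ₁, cos δ − sin φ₁ sin φ₂) = 92.71231°

92.712°E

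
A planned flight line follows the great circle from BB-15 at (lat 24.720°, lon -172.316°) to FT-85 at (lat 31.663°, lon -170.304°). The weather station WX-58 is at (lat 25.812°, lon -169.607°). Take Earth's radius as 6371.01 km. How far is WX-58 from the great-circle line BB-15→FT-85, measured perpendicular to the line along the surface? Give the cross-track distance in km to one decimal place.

233.5 km

δ₁₃ = central angle BB-15→WX-58 = 0.046812 rad  (haversine)
θ₁₃ = bearing BB-15→WX-58 = 65.401°,  θ₁₂ = bearing BB-15→FT-85 = 13.861°
dₓₜ = R·arcsin(sin δ₁₃ · sin(θ₁₃ − θ₁₂)) = 6371.01·arcsin(0.04679·sin(51.540°)) = 233.500 km
|dₓₜ| = 233.500 km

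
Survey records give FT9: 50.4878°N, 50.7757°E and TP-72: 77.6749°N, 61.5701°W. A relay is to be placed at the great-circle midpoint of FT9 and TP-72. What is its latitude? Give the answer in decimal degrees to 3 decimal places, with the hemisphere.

71.378°N

Bx = cos φ₂ cos Δλ = -0.081156,  By = cos φ₂ sin Δλ = -0.197429
φₘ = atan2(sin φ₁ + sin φ₂, √((cos φ₁ + Bx)² + By²)) = 71.37834°
λₘ = λ₁ + atan2(By, cos φ₁ + Bx) = 31.19663°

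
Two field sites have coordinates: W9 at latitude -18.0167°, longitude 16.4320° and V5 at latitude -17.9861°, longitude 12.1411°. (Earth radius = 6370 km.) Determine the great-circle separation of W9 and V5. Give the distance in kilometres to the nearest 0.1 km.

453.7 km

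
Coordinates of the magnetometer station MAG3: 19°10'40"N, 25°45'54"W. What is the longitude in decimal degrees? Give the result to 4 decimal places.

25.7650°W

25° + 45′/60 + 54″/3600 = 25 + 0.75000 + 0.01500 = 25.7650°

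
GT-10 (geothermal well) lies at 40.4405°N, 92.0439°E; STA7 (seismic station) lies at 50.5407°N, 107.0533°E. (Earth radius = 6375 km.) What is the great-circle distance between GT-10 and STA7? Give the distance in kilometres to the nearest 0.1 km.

1617.1 km

Δφ = 10.1002°,  Δλ = 15.0094°
a = sin²(Δφ/2) + cos φ₁ cos φ₂ sin²(Δλ/2) = 0.016000
c = 2·arcsin(√a) = 0.253659 rad = 14.5336°
d = R·c = 6375 × 0.253659 = 1617.1 km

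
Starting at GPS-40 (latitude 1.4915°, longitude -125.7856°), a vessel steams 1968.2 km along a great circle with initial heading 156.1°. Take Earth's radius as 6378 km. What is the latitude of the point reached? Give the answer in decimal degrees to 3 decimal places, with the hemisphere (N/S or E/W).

14.642°S

δ = d/R = 1968.2/6378 = 0.308592 rad
φ₂ = arcsin(sin φ₁ cos δ + cos φ₁ sin δ cos θ)
   = arcsin(0.02603·0.95276 + 0.99966·0.30372·-0.91425) = -14.64218°
λ₂ = λ₁ + atan2(sin θ sin δ cos φ₁, cos δ − sin φ₁ sin φ₂) = -118.47900°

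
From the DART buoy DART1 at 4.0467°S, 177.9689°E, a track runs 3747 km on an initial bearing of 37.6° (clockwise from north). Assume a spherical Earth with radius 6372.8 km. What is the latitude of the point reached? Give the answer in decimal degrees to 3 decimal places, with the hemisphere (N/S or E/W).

22.312°N

δ = d/R = 3747/6372.8 = 0.587968 rad
φ₂ = arcsin(sin φ₁ cos δ + cos φ₁ sin δ cos θ)
   = arcsin(-0.07057·0.83207 + 0.99751·0.55467·0.79229) = 22.31174°
λ₂ = λ₁ + atan2(sin θ sin δ cos φ₁, cos δ − sin φ₁ sin φ₂) = -160.57317°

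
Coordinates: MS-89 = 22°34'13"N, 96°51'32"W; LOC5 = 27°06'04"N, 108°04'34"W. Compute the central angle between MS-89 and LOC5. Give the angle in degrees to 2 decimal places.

MS-89: φ = +22.57028°, λ = -96.85889°
LOC5: φ = +27.10111°, λ = -108.07611°
Δφ = 4.5308°,  Δλ = -11.2172°
a = sin²(Δφ/2) + cos φ₁ cos φ₂ sin²(Δλ/2) = 0.009414
c = 2·arcsin(√a) = 0.194359 rad = 11.1360°

11.14°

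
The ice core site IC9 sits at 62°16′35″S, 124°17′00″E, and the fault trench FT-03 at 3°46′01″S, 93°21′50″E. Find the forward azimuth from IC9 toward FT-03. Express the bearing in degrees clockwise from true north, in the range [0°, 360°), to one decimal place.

IC9: φ = -62.27639°, λ = +124.28333°
FT-03: φ = -3.76694°, λ = +93.36389°
Δλ = -30.9194°
y = sin Δλ · cos φ₂ = -0.512722
x = cos φ₁ sin φ₂ − sin φ₁ cos φ₂ cos Δλ = 0.727203
θ = atan2(y, x) = -35.1862° → 324.8138° (mod 360°)

324.8°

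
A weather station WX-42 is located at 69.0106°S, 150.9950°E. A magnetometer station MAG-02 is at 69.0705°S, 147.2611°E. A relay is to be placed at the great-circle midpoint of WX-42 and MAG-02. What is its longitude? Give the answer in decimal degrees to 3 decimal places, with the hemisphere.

Bx = cos φ₂ cos Δλ = 0.356461,  By = cos φ₂ sin Δλ = -0.023263
φₘ = atan2(sin φ₁ + sin φ₂, √((cos φ₁ + Bx)² + By²)) = -69.05071°
λₘ = λ₁ + atan2(By, cos φ₁ + Bx) = 149.13060°

149.131°E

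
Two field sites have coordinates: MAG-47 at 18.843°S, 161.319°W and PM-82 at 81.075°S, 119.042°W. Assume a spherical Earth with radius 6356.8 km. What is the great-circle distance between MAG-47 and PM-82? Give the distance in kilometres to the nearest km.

7176 km

Δφ = -62.2320°,  Δλ = 42.2770°
a = sin²(Δφ/2) + cos φ₁ cos φ₂ sin²(Δλ/2) = 0.286148
c = 2·arcsin(√a) = 1.128846 rad = 64.6781°
d = R·c = 6356.8 × 1.128846 = 7175.8 km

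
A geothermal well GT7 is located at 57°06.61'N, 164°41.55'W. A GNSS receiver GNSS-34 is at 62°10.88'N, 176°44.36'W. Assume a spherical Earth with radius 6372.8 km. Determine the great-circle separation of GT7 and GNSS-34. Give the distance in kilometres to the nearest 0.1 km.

878.9 km

GT7: φ = +57.11017°, λ = -164.69250°
GNSS-34: φ = +62.18133°, λ = -176.73933°
Δφ = 5.0712°,  Δλ = -12.0468°
a = sin²(Δφ/2) + cos φ₁ cos φ₂ sin²(Δλ/2) = 0.004748
c = 2·arcsin(√a) = 0.137915 rad = 7.9020°
d = R·c = 6372.8 × 0.137915 = 878.9 km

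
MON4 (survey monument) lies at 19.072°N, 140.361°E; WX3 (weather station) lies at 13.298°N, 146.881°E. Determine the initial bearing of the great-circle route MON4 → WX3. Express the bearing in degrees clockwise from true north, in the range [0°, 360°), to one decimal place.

Δλ = 6.5200°
y = sin Δλ · cos φ₂ = 0.110505
x = cos φ₁ sin φ₂ − sin φ₁ cos φ₂ cos Δλ = -0.098548
θ = atan2(y, x) = 131.7264° → 131.7264° (mod 360°)

131.7°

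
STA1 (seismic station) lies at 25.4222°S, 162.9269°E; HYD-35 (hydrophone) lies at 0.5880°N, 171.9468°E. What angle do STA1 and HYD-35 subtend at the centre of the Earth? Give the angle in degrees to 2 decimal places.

27.43°

Δφ = 26.0102°,  Δλ = 9.0199°
a = sin²(Δφ/2) + cos φ₁ cos φ₂ sin²(Δλ/2) = 0.056226
c = 2·arcsin(√a) = 0.478801 rad = 27.4333°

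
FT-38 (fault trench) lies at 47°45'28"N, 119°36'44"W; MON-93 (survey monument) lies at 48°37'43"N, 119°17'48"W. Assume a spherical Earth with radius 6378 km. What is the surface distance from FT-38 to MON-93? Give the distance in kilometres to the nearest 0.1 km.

99.7 km

FT-38: φ = +47.75778°, λ = -119.61222°
MON-93: φ = +48.62861°, λ = -119.29667°
Δφ = 0.8708°,  Δλ = 0.3156°
a = sin²(Δφ/2) + cos φ₁ cos φ₂ sin²(Δλ/2) = 0.000061
c = 2·arcsin(√a) = 0.015636 rad = 0.8959°
d = R·c = 6378 × 0.015636 = 99.7 km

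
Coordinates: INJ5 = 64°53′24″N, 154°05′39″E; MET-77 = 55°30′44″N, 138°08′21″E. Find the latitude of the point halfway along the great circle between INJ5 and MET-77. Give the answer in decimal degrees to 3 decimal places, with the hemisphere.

INJ5: φ = +64.89000°, λ = +154.09417°
MET-77: φ = +55.51222°, λ = +138.13917°
Bx = cos φ₂ cos Δλ = 0.544418,  By = cos φ₂ sin Δλ = -0.155647
φₘ = atan2(sin φ₁ + sin φ₂, √((cos φ₁ + Bx)² + By²)) = 60.43585°
λₘ = λ₁ + atan2(By, cos φ₁ + Bx) = 144.96683°

60.436°N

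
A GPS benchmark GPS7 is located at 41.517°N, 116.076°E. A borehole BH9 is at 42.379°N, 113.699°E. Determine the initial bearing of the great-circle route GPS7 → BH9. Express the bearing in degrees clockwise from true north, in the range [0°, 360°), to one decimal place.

Δλ = -2.3770°
y = sin Δλ · cos φ₂ = -0.030637
x = cos φ₁ sin φ₂ − sin φ₁ cos φ₂ cos Δλ = 0.015465
θ = atan2(y, x) = -63.2158° → 296.7842° (mod 360°)

296.8°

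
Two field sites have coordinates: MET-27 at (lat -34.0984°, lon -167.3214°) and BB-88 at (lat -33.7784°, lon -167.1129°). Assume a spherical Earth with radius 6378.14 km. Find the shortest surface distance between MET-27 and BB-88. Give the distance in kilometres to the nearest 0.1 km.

40.5 km

Δφ = 0.3200°,  Δλ = 0.2085°
a = sin²(Δφ/2) + cos φ₁ cos φ₂ sin²(Δλ/2) = 0.000010
c = 2·arcsin(√a) = 0.006349 rad = 0.3638°
d = R·c = 6378.14 × 0.006349 = 40.5 km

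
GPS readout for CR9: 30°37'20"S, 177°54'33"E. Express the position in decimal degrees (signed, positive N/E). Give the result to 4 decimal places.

lat: 30.6222° S → -30.6222°
lon: 177.9092° E → +177.9092°

-30.6222°, +177.9092°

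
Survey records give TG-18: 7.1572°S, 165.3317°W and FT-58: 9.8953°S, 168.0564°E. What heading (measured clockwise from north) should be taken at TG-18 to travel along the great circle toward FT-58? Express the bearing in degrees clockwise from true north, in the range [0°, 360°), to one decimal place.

262.2°

Δλ = -26.6119°
y = sin Δλ · cos φ₂ = -0.441281
x = cos φ₁ sin φ₂ − sin φ₁ cos φ₂ cos Δλ = -0.060773
θ = atan2(y, x) = -97.8415° → 262.1585° (mod 360°)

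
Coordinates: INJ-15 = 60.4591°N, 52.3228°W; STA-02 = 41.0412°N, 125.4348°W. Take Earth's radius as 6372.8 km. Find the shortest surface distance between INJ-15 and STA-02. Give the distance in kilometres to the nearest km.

5251 km

Δφ = -19.4179°,  Δλ = -73.1120°
a = sin²(Δφ/2) + cos φ₁ cos φ₂ sin²(Δλ/2) = 0.160362
c = 2·arcsin(√a) = 0.824021 rad = 47.2129°
d = R·c = 6372.8 × 0.824021 = 5251.3 km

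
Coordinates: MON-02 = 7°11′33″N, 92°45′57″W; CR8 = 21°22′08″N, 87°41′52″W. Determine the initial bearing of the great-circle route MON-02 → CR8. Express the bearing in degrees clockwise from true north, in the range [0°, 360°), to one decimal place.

18.5°

MON-02: φ = +7.19250°, λ = -92.76583°
CR8: φ = +21.36889°, λ = -87.69778°
Δλ = 5.0681°
y = sin Δλ · cos φ₂ = 0.082266
x = cos φ₁ sin φ₂ − sin φ₁ cos φ₂ cos Δλ = 0.245364
θ = atan2(y, x) = 18.5354° → 18.5354° (mod 360°)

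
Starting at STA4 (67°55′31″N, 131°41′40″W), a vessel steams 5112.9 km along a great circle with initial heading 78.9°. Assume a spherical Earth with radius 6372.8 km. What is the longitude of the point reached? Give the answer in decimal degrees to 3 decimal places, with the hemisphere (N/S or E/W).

52.366°W

STA4: φ = +67.92528°, λ = -131.69444°
δ = d/R = 5112.9/6372.8 = 0.802300 rad
φ₂ = arcsin(sin φ₁ cos δ + cos φ₁ sin δ cos θ)
   = arcsin(0.92669·0.69505 + 0.37582·0.71896·0.19252) = 44.11668°
λ₂ = λ₁ + atan2(sin θ sin δ cos φ₁, cos δ − sin φ₁ sin φ₂) = -52.36597°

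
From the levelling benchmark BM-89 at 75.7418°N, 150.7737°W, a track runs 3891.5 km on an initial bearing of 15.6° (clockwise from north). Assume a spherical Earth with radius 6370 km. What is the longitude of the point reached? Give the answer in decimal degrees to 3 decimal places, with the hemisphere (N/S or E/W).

4.418°E

δ = d/R = 3891.5/6370 = 0.610911 rad
φ₂ = arcsin(sin φ₁ cos δ + cos φ₁ sin δ cos θ)
   = arcsin(0.96920·0.81913 + 0.24629·0.57361·0.96316) = 68.42945°
λ₂ = λ₁ + atan2(sin θ sin δ cos φ₁, cos δ − sin φ₁ sin φ₂) = 4.41841°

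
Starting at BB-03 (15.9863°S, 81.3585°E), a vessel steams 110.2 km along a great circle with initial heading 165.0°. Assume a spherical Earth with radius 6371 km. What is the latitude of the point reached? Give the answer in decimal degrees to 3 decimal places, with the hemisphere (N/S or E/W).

δ = d/R = 110.2/6371 = 0.017297 rad
φ₂ = arcsin(sin φ₁ cos δ + cos φ₁ sin δ cos θ)
   = arcsin(-0.27541·0.99985 + 0.96133·0.01730·-0.96593) = -16.94341°
λ₂ = λ₁ + atan2(sin θ sin δ cos φ₁, cos δ − sin φ₁ sin φ₂) = 81.62663°

16.943°S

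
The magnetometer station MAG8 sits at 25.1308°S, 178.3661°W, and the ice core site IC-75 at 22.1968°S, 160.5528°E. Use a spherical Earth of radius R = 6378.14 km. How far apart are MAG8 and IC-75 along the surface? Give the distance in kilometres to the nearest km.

2172 km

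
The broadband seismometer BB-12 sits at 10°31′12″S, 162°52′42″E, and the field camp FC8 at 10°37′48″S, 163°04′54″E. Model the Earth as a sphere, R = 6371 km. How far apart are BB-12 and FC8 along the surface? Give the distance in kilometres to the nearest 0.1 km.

25.4 km

BB-12: φ = -10.52000°, λ = +162.87833°
FC8: φ = -10.63000°, λ = +163.08167°
Δφ = -0.1100°,  Δλ = 0.2033°
a = sin²(Δφ/2) + cos φ₁ cos φ₂ sin²(Δλ/2) = 0.000004
c = 2·arcsin(√a) = 0.003982 rad = 0.2281°
d = R·c = 6371 × 0.003982 = 25.4 km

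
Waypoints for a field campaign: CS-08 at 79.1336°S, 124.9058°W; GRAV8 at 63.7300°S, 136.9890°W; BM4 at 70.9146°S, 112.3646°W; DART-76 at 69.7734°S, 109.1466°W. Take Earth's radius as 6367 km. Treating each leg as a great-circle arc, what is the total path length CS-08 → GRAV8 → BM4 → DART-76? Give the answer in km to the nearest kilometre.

3238 km

CS-08→GRAV8: c = 0.275718 rad, d = 1755.49 km
GRAV8→BM4: c = 0.205362 rad, d = 1307.54 km
BM4→DART-76: c = 0.027446 rad, d = 174.75 km
Total = 1755.49 + 1307.54 + 174.75 = 3237.78 km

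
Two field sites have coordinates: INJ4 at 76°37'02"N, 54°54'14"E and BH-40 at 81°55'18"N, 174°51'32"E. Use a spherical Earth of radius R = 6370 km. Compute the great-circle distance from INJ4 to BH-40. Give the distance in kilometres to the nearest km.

2084 km

INJ4: φ = +76.61722°, λ = +54.90389°
BH-40: φ = +81.92167°, λ = +174.85889°
Δφ = 5.3044°,  Δλ = 119.9550°
a = sin²(Δφ/2) + cos φ₁ cos φ₂ sin²(Δλ/2) = 0.026524
c = 2·arcsin(√a) = 0.327184 rad = 18.7463°
d = R·c = 6370 × 0.327184 = 2084.2 km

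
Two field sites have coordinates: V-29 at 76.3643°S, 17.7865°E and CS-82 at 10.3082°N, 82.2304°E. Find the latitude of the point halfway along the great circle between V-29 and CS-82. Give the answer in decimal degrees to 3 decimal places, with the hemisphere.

35.631°S

Bx = cos φ₂ cos Δλ = 0.424432,  By = cos φ₂ sin Δλ = 0.887602
φₘ = atan2(sin φ₁ + sin φ₂, √((cos φ₁ + Bx)² + By²)) = -35.63119°
λₘ = λ₁ + atan2(By, cos φ₁ + Bx) = 71.14542°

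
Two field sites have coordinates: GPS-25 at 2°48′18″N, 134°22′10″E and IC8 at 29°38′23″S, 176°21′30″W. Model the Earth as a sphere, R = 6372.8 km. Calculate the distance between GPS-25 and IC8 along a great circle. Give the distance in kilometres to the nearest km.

GPS-25: φ = +2.80500°, λ = +134.36944°
IC8: φ = -29.63972°, λ = -176.35833°
Δφ = -32.4447°,  Δλ = 49.2722°
a = sin²(Δφ/2) + cos φ₁ cos φ₂ sin²(Δλ/2) = 0.228894
c = 2·arcsin(√a) = 0.997730 rad = 57.1657°
d = R·c = 6372.8 × 0.997730 = 6358.3 km

6358 km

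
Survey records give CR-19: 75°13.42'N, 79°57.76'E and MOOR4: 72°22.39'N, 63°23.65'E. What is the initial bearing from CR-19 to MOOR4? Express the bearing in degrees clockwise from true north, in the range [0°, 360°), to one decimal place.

CR-19: φ = +75.22367°, λ = +79.96267°
MOOR4: φ = +72.37317°, λ = +63.39417°
Δλ = -16.5685°
y = sin Δλ · cos φ₂ = -0.086352
x = cos φ₁ sin φ₂ − sin φ₁ cos φ₂ cos Δλ = -0.037573
θ = atan2(y, x) = -113.5146° → 246.4854° (mod 360°)

246.5°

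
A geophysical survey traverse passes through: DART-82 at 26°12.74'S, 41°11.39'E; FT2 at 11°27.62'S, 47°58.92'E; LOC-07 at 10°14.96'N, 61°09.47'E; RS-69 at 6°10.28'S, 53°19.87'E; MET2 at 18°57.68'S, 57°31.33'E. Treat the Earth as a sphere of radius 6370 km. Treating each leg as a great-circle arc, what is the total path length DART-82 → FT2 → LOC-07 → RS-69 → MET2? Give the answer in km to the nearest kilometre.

DART-82: φ = -26.21233°, λ = +41.18983°
FT2: φ = -11.46033°, λ = +47.98200°
LOC-07: φ = +10.24933°, λ = +61.15783°
RS-69: φ = -6.17133°, λ = +53.33117°
MET2: φ = -18.96133°, λ = +57.52217°
DART-82→FT2: c = 0.280685 rad, d = 1787.96 km
FT2→LOC-07: c = 0.442505 rad, d = 2818.76 km
LOC-07→RS-69: c = 0.317245 rad, d = 2020.85 km
RS-69→MET2: c = 0.234314 rad, d = 1492.58 km
Total = 1787.96 + 2818.76 + 2020.85 + 1492.58 = 8120.15 km

8120 km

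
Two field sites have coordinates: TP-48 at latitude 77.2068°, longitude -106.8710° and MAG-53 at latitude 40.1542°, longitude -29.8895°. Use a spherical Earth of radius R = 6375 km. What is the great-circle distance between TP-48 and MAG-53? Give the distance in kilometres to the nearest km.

5359 km

Δφ = -37.0526°,  Δλ = 76.9815°
a = sin²(Δφ/2) + cos φ₁ cos φ₂ sin²(Δλ/2) = 0.166518
c = 2·arcsin(√a) = 0.840670 rad = 48.1668°
d = R·c = 6375 × 0.840670 = 5359.3 km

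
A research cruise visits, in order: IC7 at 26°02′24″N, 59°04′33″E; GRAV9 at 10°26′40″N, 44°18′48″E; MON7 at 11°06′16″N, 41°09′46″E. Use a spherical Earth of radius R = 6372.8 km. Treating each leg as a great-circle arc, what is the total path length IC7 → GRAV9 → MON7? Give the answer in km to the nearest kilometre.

2680 km

IC7: φ = +26.04000°, λ = +59.07583°
GRAV9: φ = +10.44444°, λ = +44.31333°
MON7: φ = +11.10444°, λ = +41.16278°
IC7→GRAV9: c = 0.365302 rad, d = 2327.99 km
GRAV9→MON7: c = 0.055232 rad, d = 351.98 km
Total = 2327.99 + 351.98 = 2679.98 km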